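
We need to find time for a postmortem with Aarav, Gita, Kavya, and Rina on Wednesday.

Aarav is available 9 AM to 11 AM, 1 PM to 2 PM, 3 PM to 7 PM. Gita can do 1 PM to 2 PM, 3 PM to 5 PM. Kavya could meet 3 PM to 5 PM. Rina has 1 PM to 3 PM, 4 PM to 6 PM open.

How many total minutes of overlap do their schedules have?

60

Aarav ∩ Gita: 13:00-14:00, 15:00-17:00.
Aarav ∩ Gita ∩ Kavya: 15:00-17:00.
Aarav ∩ Gita ∩ Kavya ∩ Rina: 16:00-17:00.
That's a single block of 60 minutes.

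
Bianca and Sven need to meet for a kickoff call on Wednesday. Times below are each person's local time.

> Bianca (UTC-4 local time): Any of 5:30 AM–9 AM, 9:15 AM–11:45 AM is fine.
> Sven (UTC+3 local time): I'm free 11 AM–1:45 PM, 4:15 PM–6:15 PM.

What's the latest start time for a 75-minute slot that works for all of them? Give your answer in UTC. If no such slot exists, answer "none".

Bianca in UTC: 09:30-13:00, 13:15-15:45 (add 4h to convert from UTC-4).
Sven in UTC: 08:00-10:45, 13:15-15:15 (subtract 3h to convert from UTC+3).
Bianca ∩ Sven: 09:30-10:45, 13:15-15:15.
Those are the intersection windows.
The last common window of at least 75 minutes is 13:15-15:15; a 75-minute meeting can start as late as 14:00 and still end by 15:15.

14:00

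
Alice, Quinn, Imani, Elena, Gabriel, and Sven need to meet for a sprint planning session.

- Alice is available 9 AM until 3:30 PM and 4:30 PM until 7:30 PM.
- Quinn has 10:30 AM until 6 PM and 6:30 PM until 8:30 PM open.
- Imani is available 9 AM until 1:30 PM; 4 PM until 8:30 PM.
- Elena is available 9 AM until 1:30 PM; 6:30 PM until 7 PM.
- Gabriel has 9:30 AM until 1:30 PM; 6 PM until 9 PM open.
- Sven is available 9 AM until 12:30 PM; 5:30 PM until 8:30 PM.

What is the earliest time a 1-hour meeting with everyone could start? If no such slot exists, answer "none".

Alice ∩ Quinn: 10:30-15:30, 16:30-18:00, 18:30-19:30.
Alice ∩ Quinn ∩ Imani: 10:30-13:30, 16:30-18:00, 18:30-19:30.
Alice ∩ Quinn ∩ Imani ∩ Elena: 10:30-13:30, 18:30-19:00.
Alice ∩ Quinn ∩ Imani ∩ Elena ∩ Gabriel: 10:30-13:30, 18:30-19:00.
Alice ∩ Quinn ∩ Imani ∩ Elena ∩ Gabriel ∩ Sven: 10:30-12:30, 18:30-19:00.
The first common window of at least 60 minutes is 10:30-12:30, so the earliest start is 10:30.

10:30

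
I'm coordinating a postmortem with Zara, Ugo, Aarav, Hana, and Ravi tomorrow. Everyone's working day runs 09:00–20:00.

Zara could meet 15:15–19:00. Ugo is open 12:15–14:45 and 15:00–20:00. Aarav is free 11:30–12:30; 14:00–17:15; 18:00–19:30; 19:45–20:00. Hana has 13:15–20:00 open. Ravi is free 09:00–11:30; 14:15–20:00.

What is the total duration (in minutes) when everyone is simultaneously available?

Zara ∩ Ugo: 15:15-19:00.
Zara ∩ Ugo ∩ Aarav: 15:15-17:15, 18:00-19:00.
Zara ∩ Ugo ∩ Aarav ∩ Hana: 15:15-17:15, 18:00-19:00.
Zara ∩ Ugo ∩ Aarav ∩ Hana ∩ Ravi: 15:15-17:15, 18:00-19:00.
Those are the intersection windows.
Summing the common windows: 120 + 60 = 180 minutes.

180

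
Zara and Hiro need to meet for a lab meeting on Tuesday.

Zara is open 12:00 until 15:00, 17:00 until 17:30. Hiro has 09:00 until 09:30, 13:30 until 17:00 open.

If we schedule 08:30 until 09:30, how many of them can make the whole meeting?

0

nobody can make the full 08:30-09:30 slot — that's 0.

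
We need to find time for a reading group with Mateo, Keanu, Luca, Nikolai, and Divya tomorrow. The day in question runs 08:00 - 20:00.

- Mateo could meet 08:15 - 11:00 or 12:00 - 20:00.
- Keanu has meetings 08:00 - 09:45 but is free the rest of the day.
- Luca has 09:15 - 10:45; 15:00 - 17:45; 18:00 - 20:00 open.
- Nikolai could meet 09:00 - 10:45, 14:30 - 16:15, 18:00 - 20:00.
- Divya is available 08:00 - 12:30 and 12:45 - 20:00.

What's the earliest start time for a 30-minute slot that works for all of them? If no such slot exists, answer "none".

09:45

Mateo free: 08:15-11:00, 12:00-20:00.
Keanu free: 09:45-20:00 (invert busy blocks within the working day).
Luca free: 09:15-10:45, 15:00-17:45, 18:00-20:00.
Nikolai free: 09:00-10:45, 14:30-16:15, 18:00-20:00.
Divya free: 08:00-12:30, 12:45-20:00.
Mateo ∩ Keanu: 09:45-11:00, 12:00-20:00.
Mateo ∩ Keanu ∩ Luca: 09:45-10:45, 15:00-17:45, 18:00-20:00.
Mateo ∩ Keanu ∩ Luca ∩ Nikolai: 09:45-10:45, 15:00-16:15, 18:00-20:00.
Mateo ∩ Keanu ∩ Luca ∩ Nikolai ∩ Divya: 09:45-10:45, 15:00-16:15, 18:00-20:00.
So the common availability across everyone is 09:45-10:45, 15:00-16:15, 18:00-20:00.
The first common window of at least 30 minutes is 09:45-10:45, so the earliest start is 09:45.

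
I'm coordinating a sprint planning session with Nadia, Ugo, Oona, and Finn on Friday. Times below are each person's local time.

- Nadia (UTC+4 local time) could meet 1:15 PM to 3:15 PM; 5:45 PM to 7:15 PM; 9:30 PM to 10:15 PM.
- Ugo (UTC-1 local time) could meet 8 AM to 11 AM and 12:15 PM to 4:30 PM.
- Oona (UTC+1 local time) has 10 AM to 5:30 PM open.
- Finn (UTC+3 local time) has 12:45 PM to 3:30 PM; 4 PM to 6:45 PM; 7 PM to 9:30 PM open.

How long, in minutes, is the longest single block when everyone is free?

90

Nadia in UTC: 09:15-11:15, 13:45-15:15, 17:30-18:15 (subtract 4h to convert from UTC+4).
Ugo in UTC: 09:00-12:00, 13:15-17:30 (add 1h to convert from UTC-1).
Oona in UTC: 09:00-16:30 (subtract 1h to convert from UTC+1).
Finn in UTC: 09:45-12:30, 13:00-15:45, 16:00-18:30 (subtract 3h to convert from UTC+3).
Nadia ∩ Ugo: 09:15-11:15, 13:45-15:15.
Nadia ∩ Ugo ∩ Oona: 09:15-11:15, 13:45-15:15.
Nadia ∩ Ugo ∩ Oona ∩ Finn: 09:45-11:15, 13:45-15:15.
Those are the intersection windows.
The longest is 09:45-11:15 at 90 minutes.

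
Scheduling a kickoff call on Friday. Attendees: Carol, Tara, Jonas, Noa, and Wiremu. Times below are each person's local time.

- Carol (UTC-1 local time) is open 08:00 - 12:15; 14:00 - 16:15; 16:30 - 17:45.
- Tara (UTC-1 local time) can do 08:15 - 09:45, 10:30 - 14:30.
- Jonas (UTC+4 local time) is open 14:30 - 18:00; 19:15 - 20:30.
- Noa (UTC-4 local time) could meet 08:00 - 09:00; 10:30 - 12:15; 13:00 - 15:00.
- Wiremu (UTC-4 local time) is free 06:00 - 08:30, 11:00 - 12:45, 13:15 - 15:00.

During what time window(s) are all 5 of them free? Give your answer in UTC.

Carol in UTC: 09:00-13:15, 15:00-17:15, 17:30-18:45 (add 1h to convert from UTC-1).
Tara in UTC: 09:15-10:45, 11:30-15:30 (add 1h to convert from UTC-1).
Jonas in UTC: 10:30-14:00, 15:15-16:30 (subtract 4h to convert from UTC+4).
Noa in UTC: 12:00-13:00, 14:30-16:15, 17:00-19:00 (add 4h to convert from UTC-4).
Wiremu in UTC: 10:00-12:30, 15:00-16:45, 17:15-19:00 (add 4h to convert from UTC-4).
Carol ∩ Tara: 09:15-10:45, 11:30-13:15, 15:00-15:30.
Carol ∩ Tara ∩ Jonas: 10:30-10:45, 11:30-13:15, 15:15-15:30.
Carol ∩ Tara ∩ Jonas ∩ Noa: 12:00-13:00, 15:15-15:30.
Carol ∩ Tara ∩ Jonas ∩ Noa ∩ Wiremu: 12:00-12:30, 15:15-15:30.

12:00-12:30, 15:15-15:30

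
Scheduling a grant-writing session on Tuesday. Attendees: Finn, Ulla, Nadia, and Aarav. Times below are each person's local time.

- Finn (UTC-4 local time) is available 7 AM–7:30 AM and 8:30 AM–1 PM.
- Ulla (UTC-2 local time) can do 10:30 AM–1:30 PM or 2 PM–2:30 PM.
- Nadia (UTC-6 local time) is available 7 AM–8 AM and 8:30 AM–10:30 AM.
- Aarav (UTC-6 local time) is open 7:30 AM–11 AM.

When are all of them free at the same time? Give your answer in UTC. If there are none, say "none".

Finn in UTC: 11:00-11:30, 12:30-17:00 (add 4h to convert from UTC-4).
Ulla in UTC: 12:30-15:30, 16:00-16:30 (add 2h to convert from UTC-2).
Nadia in UTC: 13:00-14:00, 14:30-16:30 (add 6h to convert from UTC-6).
Aarav in UTC: 13:30-17:00 (add 6h to convert from UTC-6).
Finn ∩ Ulla: 12:30-15:30, 16:00-16:30.
Finn ∩ Ulla ∩ Nadia: 13:00-14:00, 14:30-15:30, 16:00-16:30.
Finn ∩ Ulla ∩ Nadia ∩ Aarav: 13:30-14:00, 14:30-15:30, 16:00-16:30.

13:30-14:00, 14:30-15:30, 16:00-16:30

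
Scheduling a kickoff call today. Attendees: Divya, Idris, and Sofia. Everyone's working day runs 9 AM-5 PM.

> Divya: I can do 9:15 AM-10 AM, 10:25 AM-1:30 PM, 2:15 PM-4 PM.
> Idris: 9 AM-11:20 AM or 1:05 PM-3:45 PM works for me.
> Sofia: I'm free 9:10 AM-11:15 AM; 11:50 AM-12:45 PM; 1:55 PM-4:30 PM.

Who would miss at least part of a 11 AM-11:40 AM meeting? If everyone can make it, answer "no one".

Divya: free for 11:00-11:40. Idris: not fully free for 11:00-11:40. Sofia: not fully free for 11:00-11:40.

Idris, Sofia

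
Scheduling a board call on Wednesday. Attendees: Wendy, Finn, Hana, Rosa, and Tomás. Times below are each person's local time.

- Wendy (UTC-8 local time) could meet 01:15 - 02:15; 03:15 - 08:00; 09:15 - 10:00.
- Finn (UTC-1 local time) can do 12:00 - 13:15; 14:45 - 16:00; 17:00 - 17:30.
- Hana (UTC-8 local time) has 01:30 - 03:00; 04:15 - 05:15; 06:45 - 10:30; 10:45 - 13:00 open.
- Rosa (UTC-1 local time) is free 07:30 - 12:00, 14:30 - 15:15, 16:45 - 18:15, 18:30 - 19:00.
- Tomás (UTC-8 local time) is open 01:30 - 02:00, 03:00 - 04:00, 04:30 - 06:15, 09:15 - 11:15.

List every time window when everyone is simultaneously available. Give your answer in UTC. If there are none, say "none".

Wendy in UTC: 09:15-10:15, 11:15-16:00, 17:15-18:00 (add 8h to convert from UTC-8).
Finn in UTC: 13:00-14:15, 15:45-17:00, 18:00-18:30 (add 1h to convert from UTC-1).
Hana in UTC: 09:30-11:00, 12:15-13:15, 14:45-18:30, 18:45-21:00 (add 8h to convert from UTC-8).
Rosa in UTC: 08:30-13:00, 15:30-16:15, 17:45-19:15, 19:30-20:00 (add 1h to convert from UTC-1).
Tomás in UTC: 09:30-10:00, 11:00-12:00, 12:30-14:15, 17:15-19:15 (add 8h to convert from UTC-8).
Wendy ∩ Finn: 13:00-14:15, 15:45-16:00.
Wendy ∩ Finn ∩ Hana: 13:00-13:15, 15:45-16:00.
Wendy ∩ Finn ∩ Hana ∩ Rosa: 15:45-16:00.
Wendy ∩ Finn ∩ Hana ∩ Rosa ∩ Tomás: ∅.
There is no time when everyone is free.

none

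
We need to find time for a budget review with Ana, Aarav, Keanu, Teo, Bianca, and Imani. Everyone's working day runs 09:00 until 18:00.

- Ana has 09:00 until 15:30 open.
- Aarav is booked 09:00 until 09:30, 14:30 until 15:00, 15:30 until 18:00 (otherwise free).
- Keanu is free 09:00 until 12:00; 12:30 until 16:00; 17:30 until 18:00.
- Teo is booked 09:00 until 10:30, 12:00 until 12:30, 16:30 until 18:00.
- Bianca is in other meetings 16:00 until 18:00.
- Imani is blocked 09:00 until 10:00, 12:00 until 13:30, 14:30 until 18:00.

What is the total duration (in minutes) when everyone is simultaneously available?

Ana free: 09:00-15:30.
Aarav free: 09:30-14:30, 15:00-15:30 (invert busy blocks within the working day).
Keanu free: 09:00-12:00, 12:30-16:00, 17:30-18:00.
Teo free: 10:30-12:00, 12:30-16:30 (invert busy blocks within the working day).
Bianca free: 09:00-16:00 (invert busy blocks within the working day).
Imani free: 10:00-12:00, 13:30-14:30 (invert busy blocks within the working day).
Ana ∩ Aarav: 09:30-14:30, 15:00-15:30.
Ana ∩ Aarav ∩ Keanu: 09:30-12:00, 12:30-14:30, 15:00-15:30.
Ana ∩ Aarav ∩ Keanu ∩ Teo: 10:30-12:00, 12:30-14:30, 15:00-15:30.
Ana ∩ Aarav ∩ Keanu ∩ Teo ∩ Bianca: 10:30-12:00, 12:30-14:30, 15:00-15:30.
Ana ∩ Aarav ∩ Keanu ∩ Teo ∩ Bianca ∩ Imani: 10:30-12:00, 13:30-14:30.
Summing the common windows: 90 + 60 = 150 minutes.

150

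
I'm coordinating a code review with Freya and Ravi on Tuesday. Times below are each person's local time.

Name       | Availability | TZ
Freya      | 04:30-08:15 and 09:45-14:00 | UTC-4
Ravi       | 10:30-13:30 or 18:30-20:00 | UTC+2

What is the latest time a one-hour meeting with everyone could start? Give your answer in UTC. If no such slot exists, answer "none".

Freya in UTC: 08:30-12:15, 13:45-18:00 (add 4h to convert from UTC-4).
Ravi in UTC: 08:30-11:30, 16:30-18:00 (subtract 2h to convert from UTC+2).
Freya ∩ Ravi: 08:30-11:30, 16:30-18:00.
The last common window of at least 60 minutes is 16:30-18:00; a 60-minute meeting can start as late as 17:00 and still end by 18:00.

17:00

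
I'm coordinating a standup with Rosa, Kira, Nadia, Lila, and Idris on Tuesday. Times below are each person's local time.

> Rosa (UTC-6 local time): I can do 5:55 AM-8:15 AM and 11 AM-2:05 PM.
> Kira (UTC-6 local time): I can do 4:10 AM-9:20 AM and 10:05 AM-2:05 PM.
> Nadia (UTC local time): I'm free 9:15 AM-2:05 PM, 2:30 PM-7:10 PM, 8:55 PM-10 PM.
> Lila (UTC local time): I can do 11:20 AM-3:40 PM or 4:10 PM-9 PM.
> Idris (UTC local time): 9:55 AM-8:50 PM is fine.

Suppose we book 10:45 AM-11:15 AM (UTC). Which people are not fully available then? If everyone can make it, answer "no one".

Rosa in UTC: 11:55-14:15, 17:00-20:05 (add 6h to convert from UTC-6).
Kira in UTC: 10:10-15:20, 16:05-20:05 (add 6h to convert from UTC-6).
Nadia in UTC: 09:15-14:05, 14:30-19:10, 20:55-22:00.
Lila in UTC: 11:20-15:40, 16:10-21:00.
Idris in UTC: 09:55-20:50.
Rosa: not fully free for 10:45-11:15. Kira: free for 10:45-11:15. Nadia: free for 10:45-11:15. Lila: not fully free for 10:45-11:15. Idris: free for 10:45-11:15.

Lila, Rosa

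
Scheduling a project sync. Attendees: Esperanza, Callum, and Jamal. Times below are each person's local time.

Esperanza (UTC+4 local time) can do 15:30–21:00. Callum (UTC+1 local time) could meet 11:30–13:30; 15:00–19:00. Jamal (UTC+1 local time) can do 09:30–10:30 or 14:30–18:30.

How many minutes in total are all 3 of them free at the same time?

180

Esperanza in UTC: 11:30-17:00 (subtract 4h to convert from UTC+4).
Callum in UTC: 10:30-12:30, 14:00-18:00 (subtract 1h to convert from UTC+1).
Jamal in UTC: 08:30-09:30, 13:30-17:30 (subtract 1h to convert from UTC+1).
Esperanza ∩ Callum: 11:30-12:30, 14:00-17:00.
Esperanza ∩ Callum ∩ Jamal: 14:00-17:00.
That's a single block of 180 minutes.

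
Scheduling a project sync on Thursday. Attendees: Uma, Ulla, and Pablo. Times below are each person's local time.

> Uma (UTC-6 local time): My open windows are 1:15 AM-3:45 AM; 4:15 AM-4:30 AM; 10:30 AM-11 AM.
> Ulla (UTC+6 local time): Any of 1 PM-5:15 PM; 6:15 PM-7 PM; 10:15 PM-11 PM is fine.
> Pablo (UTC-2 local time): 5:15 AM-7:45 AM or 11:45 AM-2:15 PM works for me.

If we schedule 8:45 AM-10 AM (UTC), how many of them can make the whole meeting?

1

Uma in UTC: 07:15-09:45, 10:15-10:30, 16:30-17:00 (add 6h to convert from UTC-6).
Ulla in UTC: 07:00-11:15, 12:15-13:00, 16:15-17:00 (subtract 6h to convert from UTC+6).
Pablo in UTC: 07:15-09:45, 13:45-16:15 (add 2h to convert from UTC-2).
Ulla can make the full 08:45-10:00 slot — that's 1.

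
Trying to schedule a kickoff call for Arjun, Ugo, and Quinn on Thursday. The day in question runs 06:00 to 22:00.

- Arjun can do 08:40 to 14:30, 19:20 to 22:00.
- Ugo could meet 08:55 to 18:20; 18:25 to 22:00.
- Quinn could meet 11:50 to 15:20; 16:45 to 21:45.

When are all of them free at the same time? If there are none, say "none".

Arjun ∩ Ugo: 08:55-14:30, 19:20-22:00.
Arjun ∩ Ugo ∩ Quinn: 11:50-14:30, 19:20-21:45.

11:50-14:30, 19:20-21:45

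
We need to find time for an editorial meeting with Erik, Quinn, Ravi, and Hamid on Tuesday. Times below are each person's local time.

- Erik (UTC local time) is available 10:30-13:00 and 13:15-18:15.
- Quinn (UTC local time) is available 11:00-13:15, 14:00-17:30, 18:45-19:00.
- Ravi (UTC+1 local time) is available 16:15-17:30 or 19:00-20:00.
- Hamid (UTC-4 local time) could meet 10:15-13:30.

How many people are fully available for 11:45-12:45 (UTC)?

2

Erik in UTC: 10:30-13:00, 13:15-18:15.
Quinn in UTC: 11:00-13:15, 14:00-17:30, 18:45-19:00.
Ravi in UTC: 15:15-16:30, 18:00-19:00 (subtract 1h to convert from UTC+1).
Hamid in UTC: 14:15-17:30 (add 4h to convert from UTC-4).
Erik and Quinn can make the full 11:45-12:45 slot — that's 2.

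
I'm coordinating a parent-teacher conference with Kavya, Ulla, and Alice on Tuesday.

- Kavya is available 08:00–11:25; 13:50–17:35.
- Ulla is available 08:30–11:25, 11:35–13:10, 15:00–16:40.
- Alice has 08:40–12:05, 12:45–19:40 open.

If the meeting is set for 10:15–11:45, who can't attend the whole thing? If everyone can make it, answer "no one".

Kavya: not fully free for 10:15-11:45. Ulla: not fully free for 10:15-11:45. Alice: free for 10:15-11:45.

Kavya, Ulla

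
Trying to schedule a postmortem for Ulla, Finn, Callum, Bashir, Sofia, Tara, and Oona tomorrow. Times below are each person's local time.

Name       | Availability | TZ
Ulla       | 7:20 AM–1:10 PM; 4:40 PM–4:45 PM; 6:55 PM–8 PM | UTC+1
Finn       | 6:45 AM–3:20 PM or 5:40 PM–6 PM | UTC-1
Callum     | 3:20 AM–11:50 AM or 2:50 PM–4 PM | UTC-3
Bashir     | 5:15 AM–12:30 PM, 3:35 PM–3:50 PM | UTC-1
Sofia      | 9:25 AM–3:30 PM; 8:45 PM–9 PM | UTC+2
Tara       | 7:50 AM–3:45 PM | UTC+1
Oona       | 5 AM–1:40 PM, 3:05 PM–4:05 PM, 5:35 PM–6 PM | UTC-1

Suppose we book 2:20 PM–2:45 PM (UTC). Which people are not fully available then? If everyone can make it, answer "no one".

Bashir, Oona, Sofia, Ulla

Ulla in UTC: 06:20-12:10, 15:40-15:45, 17:55-19:00 (subtract 1h to convert from UTC+1).
Finn in UTC: 07:45-16:20, 18:40-19:00 (add 1h to convert from UTC-1).
Callum in UTC: 06:20-14:50, 17:50-19:00 (add 3h to convert from UTC-3).
Bashir in UTC: 06:15-13:30, 16:35-16:50 (add 1h to convert from UTC-1).
Sofia in UTC: 07:25-13:30, 18:45-19:00 (subtract 2h to convert from UTC+2).
Tara in UTC: 06:50-14:45 (subtract 1h to convert from UTC+1).
Oona in UTC: 06:00-14:40, 16:05-17:05, 18:35-19:00 (add 1h to convert from UTC-1).
Ulla: not fully free for 14:20-14:45. Finn: free for 14:20-14:45. Callum: free for 14:20-14:45. Bashir: not fully free for 14:20-14:45. Sofia: not fully free for 14:20-14:45. Tara: free for 14:20-14:45. Oona: not fully free for 14:20-14:45.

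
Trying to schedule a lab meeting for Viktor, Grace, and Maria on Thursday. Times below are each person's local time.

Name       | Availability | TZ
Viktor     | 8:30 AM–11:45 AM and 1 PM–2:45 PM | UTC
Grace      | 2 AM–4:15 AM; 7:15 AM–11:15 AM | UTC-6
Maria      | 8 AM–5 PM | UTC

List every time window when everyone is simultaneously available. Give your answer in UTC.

Viktor in UTC: 08:30-11:45, 13:00-14:45.
Grace in UTC: 08:00-10:15, 13:15-17:15 (add 6h to convert from UTC-6).
Maria in UTC: 08:00-17:00.
Viktor ∩ Grace: 08:30-10:15, 13:15-14:45.
Viktor ∩ Grace ∩ Maria: 08:30-10:15, 13:15-14:45.

08:30-10:15, 13:15-14:45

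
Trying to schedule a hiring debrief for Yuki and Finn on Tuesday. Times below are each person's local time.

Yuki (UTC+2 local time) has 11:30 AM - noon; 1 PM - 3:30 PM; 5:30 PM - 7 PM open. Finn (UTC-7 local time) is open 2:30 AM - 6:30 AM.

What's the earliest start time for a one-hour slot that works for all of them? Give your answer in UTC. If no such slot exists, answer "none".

11:00

Yuki in UTC: 09:30-10:00, 11:00-13:30, 15:30-17:00 (subtract 2h to convert from UTC+2).
Finn in UTC: 09:30-13:30 (add 7h to convert from UTC-7).
Yuki ∩ Finn: 09:30-10:00, 11:00-13:30.
The first common window of at least 60 minutes is 11:00-13:30, so the earliest start is 11:00.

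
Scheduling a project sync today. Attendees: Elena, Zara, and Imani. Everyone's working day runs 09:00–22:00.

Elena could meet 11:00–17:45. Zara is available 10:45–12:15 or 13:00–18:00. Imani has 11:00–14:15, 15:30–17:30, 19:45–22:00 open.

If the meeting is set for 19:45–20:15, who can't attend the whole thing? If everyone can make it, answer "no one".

Elena: not fully free for 19:45-20:15. Zara: not fully free for 19:45-20:15. Imani: free for 19:45-20:15.

Elena, Zara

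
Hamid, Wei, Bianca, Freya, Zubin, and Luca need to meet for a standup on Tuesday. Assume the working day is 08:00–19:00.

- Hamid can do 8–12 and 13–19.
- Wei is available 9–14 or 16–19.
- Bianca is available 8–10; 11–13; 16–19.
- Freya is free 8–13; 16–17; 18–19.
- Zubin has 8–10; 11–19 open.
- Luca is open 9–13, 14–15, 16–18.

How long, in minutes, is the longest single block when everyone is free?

60

Hamid ∩ Wei: 09:00-12:00, 13:00-14:00, 16:00-19:00.
Hamid ∩ Wei ∩ Bianca: 09:00-10:00, 11:00-12:00, 16:00-19:00.
Hamid ∩ Wei ∩ Bianca ∩ Freya: 09:00-10:00, 11:00-12:00, 16:00-17:00, 18:00-19:00.
Hamid ∩ Wei ∩ Bianca ∩ Freya ∩ Zubin: 09:00-10:00, 11:00-12:00, 16:00-17:00, 18:00-19:00.
Hamid ∩ Wei ∩ Bianca ∩ Freya ∩ Zubin ∩ Luca: 09:00-10:00, 11:00-12:00, 16:00-17:00.
The longest is 09:00-10:00 at 60 minutes.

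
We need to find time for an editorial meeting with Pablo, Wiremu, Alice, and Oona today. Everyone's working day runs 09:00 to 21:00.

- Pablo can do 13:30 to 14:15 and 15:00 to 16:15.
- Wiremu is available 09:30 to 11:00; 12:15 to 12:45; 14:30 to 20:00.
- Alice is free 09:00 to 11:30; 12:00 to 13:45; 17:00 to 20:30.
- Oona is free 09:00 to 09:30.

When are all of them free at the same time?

none

Pablo ∩ Wiremu: 15:00-16:15.
Pablo ∩ Wiremu ∩ Alice: ∅.
Pablo ∩ Wiremu ∩ Alice ∩ Oona: ∅.
There is no time when everyone is free.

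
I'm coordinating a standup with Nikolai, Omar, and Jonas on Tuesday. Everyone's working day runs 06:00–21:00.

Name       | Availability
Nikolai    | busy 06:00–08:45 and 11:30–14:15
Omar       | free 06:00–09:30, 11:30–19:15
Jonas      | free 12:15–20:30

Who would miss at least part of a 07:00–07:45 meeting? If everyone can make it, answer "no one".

Nikolai free: 08:45-11:30, 14:15-21:00 (invert busy blocks within the working day).
Omar free: 06:00-09:30, 11:30-19:15.
Jonas free: 12:15-20:30.
Nikolai: not fully free for 07:00-07:45. Omar: free for 07:00-07:45. Jonas: not fully free for 07:00-07:45.

Jonas, Nikolai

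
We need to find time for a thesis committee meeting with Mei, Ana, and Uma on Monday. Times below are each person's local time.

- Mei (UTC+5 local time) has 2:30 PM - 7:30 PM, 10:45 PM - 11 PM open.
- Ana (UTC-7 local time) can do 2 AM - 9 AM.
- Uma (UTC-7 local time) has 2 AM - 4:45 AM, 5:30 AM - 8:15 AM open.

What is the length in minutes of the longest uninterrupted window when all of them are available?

135

Mei in UTC: 09:30-14:30, 17:45-18:00 (subtract 5h to convert from UTC+5).
Ana in UTC: 09:00-16:00 (add 7h to convert from UTC-7).
Uma in UTC: 09:00-11:45, 12:30-15:15 (add 7h to convert from UTC-7).
Mei ∩ Ana: 09:30-14:30.
Mei ∩ Ana ∩ Uma: 09:30-11:45, 12:30-14:30.
Those are the intersection windows.
The longest is 09:30-11:45 at 135 minutes.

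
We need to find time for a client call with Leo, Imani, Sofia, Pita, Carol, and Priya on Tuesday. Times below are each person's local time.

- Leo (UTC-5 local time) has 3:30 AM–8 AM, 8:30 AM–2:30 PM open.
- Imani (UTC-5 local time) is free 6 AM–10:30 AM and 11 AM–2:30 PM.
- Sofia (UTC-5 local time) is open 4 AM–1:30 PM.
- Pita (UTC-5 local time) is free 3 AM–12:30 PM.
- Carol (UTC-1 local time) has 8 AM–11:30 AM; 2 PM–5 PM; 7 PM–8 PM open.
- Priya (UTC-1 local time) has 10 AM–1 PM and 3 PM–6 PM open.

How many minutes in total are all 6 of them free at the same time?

Leo in UTC: 08:30-13:00, 13:30-19:30 (add 5h to convert from UTC-5).
Imani in UTC: 11:00-15:30, 16:00-19:30 (add 5h to convert from UTC-5).
Sofia in UTC: 09:00-18:30 (add 5h to convert from UTC-5).
Pita in UTC: 08:00-17:30 (add 5h to convert from UTC-5).
Carol in UTC: 09:00-12:30, 15:00-18:00, 20:00-21:00 (add 1h to convert from UTC-1).
Priya in UTC: 11:00-14:00, 16:00-19:00 (add 1h to convert from UTC-1).
Leo ∩ Imani: 11:00-13:00, 13:30-15:30, 16:00-19:30.
Leo ∩ Imani ∩ Sofia: 11:00-13:00, 13:30-15:30, 16:00-18:30.
Leo ∩ Imani ∩ Sofia ∩ Pita: 11:00-13:00, 13:30-15:30, 16:00-17:30.
Leo ∩ Imani ∩ Sofia ∩ Pita ∩ Carol: 11:00-12:30, 15:00-15:30, 16:00-17:30.
Leo ∩ Imani ∩ Sofia ∩ Pita ∩ Carol ∩ Priya: 11:00-12:30, 16:00-17:30.
Summing the common windows: 90 + 90 = 180 minutes.

180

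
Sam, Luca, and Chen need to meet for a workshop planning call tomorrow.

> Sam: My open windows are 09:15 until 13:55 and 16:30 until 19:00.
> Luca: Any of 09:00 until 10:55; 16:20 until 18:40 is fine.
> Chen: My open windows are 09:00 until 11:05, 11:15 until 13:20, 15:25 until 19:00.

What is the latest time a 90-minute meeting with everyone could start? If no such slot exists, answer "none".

Sam ∩ Luca: 09:15-10:55, 16:30-18:40.
Sam ∩ Luca ∩ Chen: 09:15-10:55, 16:30-18:40.
The last common window of at least 90 minutes is 16:30-18:40; a 90-minute meeting can start as late as 17:10 and still end by 18:40.

17:10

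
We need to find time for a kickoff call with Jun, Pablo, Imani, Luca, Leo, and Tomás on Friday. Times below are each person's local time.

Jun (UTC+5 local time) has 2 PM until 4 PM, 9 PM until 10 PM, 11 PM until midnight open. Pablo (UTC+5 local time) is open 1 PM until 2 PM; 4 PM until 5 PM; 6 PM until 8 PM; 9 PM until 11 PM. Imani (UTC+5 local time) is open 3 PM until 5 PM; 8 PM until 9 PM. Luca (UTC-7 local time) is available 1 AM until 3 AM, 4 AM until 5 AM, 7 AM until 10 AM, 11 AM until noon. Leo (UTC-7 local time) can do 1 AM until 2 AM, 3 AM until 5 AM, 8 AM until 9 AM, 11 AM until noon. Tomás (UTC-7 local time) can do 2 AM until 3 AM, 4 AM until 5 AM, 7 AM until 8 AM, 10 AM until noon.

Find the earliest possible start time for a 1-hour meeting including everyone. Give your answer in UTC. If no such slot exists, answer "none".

none

Jun in UTC: 09:00-11:00, 16:00-17:00, 18:00-19:00 (subtract 5h to convert from UTC+5).
Pablo in UTC: 08:00-09:00, 11:00-12:00, 13:00-15:00, 16:00-18:00 (subtract 5h to convert from UTC+5).
Imani in UTC: 10:00-12:00, 15:00-16:00 (subtract 5h to convert from UTC+5).
Luca in UTC: 08:00-10:00, 11:00-12:00, 14:00-17:00, 18:00-19:00 (add 7h to convert from UTC-7).
Leo in UTC: 08:00-09:00, 10:00-12:00, 15:00-16:00, 18:00-19:00 (add 7h to convert from UTC-7).
Tomás in UTC: 09:00-10:00, 11:00-12:00, 14:00-15:00, 17:00-19:00 (add 7h to convert from UTC-7).
Jun ∩ Pablo: 16:00-17:00.
Jun ∩ Pablo ∩ Imani: ∅.
Jun ∩ Pablo ∩ Imani ∩ Luca: ∅.
Jun ∩ Pablo ∩ Imani ∩ Luca ∩ Leo: ∅.
Jun ∩ Pablo ∩ Imani ∩ Luca ∩ Leo ∩ Tomás: ∅.
There is no time when everyone is free.
No common window is at least 60 minutes long.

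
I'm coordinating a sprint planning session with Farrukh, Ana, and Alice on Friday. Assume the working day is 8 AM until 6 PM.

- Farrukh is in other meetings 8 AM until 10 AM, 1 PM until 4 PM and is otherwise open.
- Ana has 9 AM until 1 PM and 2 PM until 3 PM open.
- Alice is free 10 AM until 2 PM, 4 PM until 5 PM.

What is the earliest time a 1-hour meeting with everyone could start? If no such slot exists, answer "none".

Farrukh free: 10:00-13:00, 16:00-18:00 (invert busy blocks within the working day).
Ana free: 09:00-13:00, 14:00-15:00.
Alice free: 10:00-14:00, 16:00-17:00.
Farrukh ∩ Ana: 10:00-13:00.
Farrukh ∩ Ana ∩ Alice: 10:00-13:00.
Those are the intersection windows.
The first common window of at least 60 minutes is 10:00-13:00, so the earliest start is 10:00.

10:00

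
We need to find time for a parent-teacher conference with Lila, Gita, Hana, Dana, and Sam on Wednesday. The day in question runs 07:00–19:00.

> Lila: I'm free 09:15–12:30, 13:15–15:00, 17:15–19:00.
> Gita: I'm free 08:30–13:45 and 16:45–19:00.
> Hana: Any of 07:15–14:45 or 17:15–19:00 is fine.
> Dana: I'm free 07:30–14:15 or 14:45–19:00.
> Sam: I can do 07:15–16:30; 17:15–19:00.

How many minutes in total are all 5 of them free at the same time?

Lila ∩ Gita: 09:15-12:30, 13:15-13:45, 17:15-19:00.
Lila ∩ Gita ∩ Hana: 09:15-12:30, 13:15-13:45, 17:15-19:00.
Lila ∩ Gita ∩ Hana ∩ Dana: 09:15-12:30, 13:15-13:45, 17:15-19:00.
Lila ∩ Gita ∩ Hana ∩ Dana ∩ Sam: 09:15-12:30, 13:15-13:45, 17:15-19:00.
Summing the common windows: 195 + 30 + 105 = 330 minutes.

330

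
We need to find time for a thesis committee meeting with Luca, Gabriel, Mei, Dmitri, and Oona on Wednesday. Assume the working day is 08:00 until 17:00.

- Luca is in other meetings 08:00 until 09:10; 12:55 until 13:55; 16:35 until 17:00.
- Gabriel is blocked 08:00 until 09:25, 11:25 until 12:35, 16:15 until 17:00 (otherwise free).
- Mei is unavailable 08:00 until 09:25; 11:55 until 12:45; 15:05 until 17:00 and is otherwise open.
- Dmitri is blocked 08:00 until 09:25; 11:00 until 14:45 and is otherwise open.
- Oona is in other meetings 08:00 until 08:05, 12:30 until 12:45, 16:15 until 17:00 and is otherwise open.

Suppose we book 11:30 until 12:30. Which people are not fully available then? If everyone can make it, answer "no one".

Luca free: 09:10-12:55, 13:55-16:35 (invert busy blocks within the working day).
Gabriel free: 09:25-11:25, 12:35-16:15 (invert busy blocks within the working day).
Mei free: 09:25-11:55, 12:45-15:05 (invert busy blocks within the working day).
Dmitri free: 09:25-11:00, 14:45-17:00 (invert busy blocks within the working day).
Oona free: 08:05-12:30, 12:45-16:15 (invert busy blocks within the working day).
Luca: free for 11:30-12:30. Gabriel: not fully free for 11:30-12:30. Mei: not fully free for 11:30-12:30. Dmitri: not fully free for 11:30-12:30. Oona: free for 11:30-12:30.

Dmitri, Gabriel, Mei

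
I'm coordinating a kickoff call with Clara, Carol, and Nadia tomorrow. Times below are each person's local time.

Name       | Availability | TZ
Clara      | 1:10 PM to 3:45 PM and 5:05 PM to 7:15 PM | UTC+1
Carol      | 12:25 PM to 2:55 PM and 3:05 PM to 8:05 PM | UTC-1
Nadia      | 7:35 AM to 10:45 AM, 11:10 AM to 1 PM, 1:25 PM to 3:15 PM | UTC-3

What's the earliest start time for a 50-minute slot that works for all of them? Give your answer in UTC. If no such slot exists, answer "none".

Clara in UTC: 12:10-14:45, 16:05-18:15 (subtract 1h to convert from UTC+1).
Carol in UTC: 13:25-15:55, 16:05-21:05 (add 1h to convert from UTC-1).
Nadia in UTC: 10:35-13:45, 14:10-16:00, 16:25-18:15 (add 3h to convert from UTC-3).
Clara ∩ Carol: 13:25-14:45, 16:05-18:15.
Clara ∩ Carol ∩ Nadia: 13:25-13:45, 14:10-14:45, 16:25-18:15.
The first common window of at least 50 minutes is 16:25-18:15, so the earliest start is 16:25.

16:25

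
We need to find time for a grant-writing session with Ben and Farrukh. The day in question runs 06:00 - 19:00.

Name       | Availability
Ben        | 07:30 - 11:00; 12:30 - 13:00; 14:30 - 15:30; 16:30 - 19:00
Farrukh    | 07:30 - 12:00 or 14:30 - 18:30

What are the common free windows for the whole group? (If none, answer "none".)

Ben ∩ Farrukh: 07:30-11:00, 14:30-15:30, 16:30-18:30.

07:30-11:00, 14:30-15:30, 16:30-18:30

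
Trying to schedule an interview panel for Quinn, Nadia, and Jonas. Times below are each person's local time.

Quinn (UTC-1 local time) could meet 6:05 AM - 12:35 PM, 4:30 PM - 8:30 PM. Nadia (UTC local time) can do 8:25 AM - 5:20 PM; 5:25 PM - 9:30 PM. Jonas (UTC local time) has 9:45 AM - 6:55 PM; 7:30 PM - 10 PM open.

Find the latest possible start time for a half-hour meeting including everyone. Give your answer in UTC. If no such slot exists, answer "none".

21:00

Quinn in UTC: 07:05-13:35, 17:30-21:30 (add 1h to convert from UTC-1).
Nadia in UTC: 08:25-17:20, 17:25-21:30.
Jonas in UTC: 09:45-18:55, 19:30-22:00.
Quinn ∩ Nadia: 08:25-13:35, 17:30-21:30.
Quinn ∩ Nadia ∩ Jonas: 09:45-13:35, 17:30-18:55, 19:30-21:30.
The last common window of at least 30 minutes is 19:30-21:30; a 30-minute meeting can start as late as 21:00 and still end by 21:30.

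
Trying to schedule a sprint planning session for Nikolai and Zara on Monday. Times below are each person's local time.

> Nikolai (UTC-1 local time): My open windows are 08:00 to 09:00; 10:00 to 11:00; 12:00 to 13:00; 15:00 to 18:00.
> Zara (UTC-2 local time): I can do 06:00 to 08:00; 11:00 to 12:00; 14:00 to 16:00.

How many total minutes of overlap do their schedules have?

240

Nikolai in UTC: 09:00-10:00, 11:00-12:00, 13:00-14:00, 16:00-19:00 (add 1h to convert from UTC-1).
Zara in UTC: 08:00-10:00, 13:00-14:00, 16:00-18:00 (add 2h to convert from UTC-2).
Nikolai ∩ Zara: 09:00-10:00, 13:00-14:00, 16:00-18:00.
Those are the intersection windows.
Summing the common windows: 60 + 60 + 120 = 240 minutes.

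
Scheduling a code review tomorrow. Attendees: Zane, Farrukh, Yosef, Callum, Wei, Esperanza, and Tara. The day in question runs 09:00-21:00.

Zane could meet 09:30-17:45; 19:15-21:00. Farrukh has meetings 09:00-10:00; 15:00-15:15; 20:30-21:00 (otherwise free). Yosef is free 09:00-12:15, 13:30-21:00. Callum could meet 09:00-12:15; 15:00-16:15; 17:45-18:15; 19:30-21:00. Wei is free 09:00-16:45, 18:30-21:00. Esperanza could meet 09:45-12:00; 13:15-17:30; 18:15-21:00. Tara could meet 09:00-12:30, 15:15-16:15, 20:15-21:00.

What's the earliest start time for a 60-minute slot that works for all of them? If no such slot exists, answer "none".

10:00

Zane free: 09:30-17:45, 19:15-21:00.
Farrukh free: 10:00-15:00, 15:15-20:30 (invert busy blocks within the working day).
Yosef free: 09:00-12:15, 13:30-21:00.
Callum free: 09:00-12:15, 15:00-16:15, 17:45-18:15, 19:30-21:00.
Wei free: 09:00-16:45, 18:30-21:00.
Esperanza free: 09:45-12:00, 13:15-17:30, 18:15-21:00.
Tara free: 09:00-12:30, 15:15-16:15, 20:15-21:00.
Zane ∩ Farrukh: 10:00-15:00, 15:15-17:45, 19:15-20:30.
Zane ∩ Farrukh ∩ Yosef: 10:00-12:15, 13:30-15:00, 15:15-17:45, 19:15-20:30.
Zane ∩ Farrukh ∩ Yosef ∩ Callum: 10:00-12:15, 15:15-16:15, 19:30-20:30.
Zane ∩ Farrukh ∩ Yosef ∩ Callum ∩ Wei: 10:00-12:15, 15:15-16:15, 19:30-20:30.
Zane ∩ Farrukh ∩ Yosef ∩ Callum ∩ Wei ∩ Esperanza: 10:00-12:00, 15:15-16:15, 19:30-20:30.
Zane ∩ Farrukh ∩ Yosef ∩ Callum ∩ Wei ∩ Esperanza ∩ Tara: 10:00-12:00, 15:15-16:15, 20:15-20:30.
The first common window of at least 60 minutes is 10:00-12:00, so the earliest start is 10:00.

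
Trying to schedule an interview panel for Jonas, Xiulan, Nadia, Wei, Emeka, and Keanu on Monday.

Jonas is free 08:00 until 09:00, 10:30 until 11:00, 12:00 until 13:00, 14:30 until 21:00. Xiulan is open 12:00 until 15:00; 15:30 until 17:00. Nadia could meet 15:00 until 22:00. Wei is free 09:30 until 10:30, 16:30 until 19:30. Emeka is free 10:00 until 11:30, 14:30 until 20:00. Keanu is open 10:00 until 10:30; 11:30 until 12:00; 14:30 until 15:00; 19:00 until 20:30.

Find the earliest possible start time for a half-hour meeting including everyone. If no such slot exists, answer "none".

none

Jonas ∩ Xiulan: 12:00-13:00, 14:30-15:00, 15:30-17:00.
Jonas ∩ Xiulan ∩ Nadia: 15:30-17:00.
Jonas ∩ Xiulan ∩ Nadia ∩ Wei: 16:30-17:00.
Jonas ∩ Xiulan ∩ Nadia ∩ Wei ∩ Emeka: 16:30-17:00.
Jonas ∩ Xiulan ∩ Nadia ∩ Wei ∩ Emeka ∩ Keanu: ∅.
There is no time when everyone is free.
No common window is at least 30 minutes long.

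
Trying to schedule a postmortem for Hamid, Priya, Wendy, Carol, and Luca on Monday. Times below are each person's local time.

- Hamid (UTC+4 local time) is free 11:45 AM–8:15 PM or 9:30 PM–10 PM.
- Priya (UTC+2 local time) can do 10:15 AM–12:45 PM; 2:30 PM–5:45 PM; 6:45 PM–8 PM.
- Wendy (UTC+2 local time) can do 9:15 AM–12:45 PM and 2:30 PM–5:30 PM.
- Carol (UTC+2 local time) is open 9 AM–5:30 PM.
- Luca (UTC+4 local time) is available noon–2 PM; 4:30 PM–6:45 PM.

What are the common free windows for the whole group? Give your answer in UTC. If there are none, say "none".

08:15-10:00, 12:30-14:45

Hamid in UTC: 07:45-16:15, 17:30-18:00 (subtract 4h to convert from UTC+4).
Priya in UTC: 08:15-10:45, 12:30-15:45, 16:45-18:00 (subtract 2h to convert from UTC+2).
Wendy in UTC: 07:15-10:45, 12:30-15:30 (subtract 2h to convert from UTC+2).
Carol in UTC: 07:00-15:30 (subtract 2h to convert from UTC+2).
Luca in UTC: 08:00-10:00, 12:30-14:45 (subtract 4h to convert from UTC+4).
Hamid ∩ Priya: 08:15-10:45, 12:30-15:45, 17:30-18:00.
Hamid ∩ Priya ∩ Wendy: 08:15-10:45, 12:30-15:30.
Hamid ∩ Priya ∩ Wendy ∩ Carol: 08:15-10:45, 12:30-15:30.
Hamid ∩ Priya ∩ Wendy ∩ Carol ∩ Luca: 08:15-10:00, 12:30-14:45.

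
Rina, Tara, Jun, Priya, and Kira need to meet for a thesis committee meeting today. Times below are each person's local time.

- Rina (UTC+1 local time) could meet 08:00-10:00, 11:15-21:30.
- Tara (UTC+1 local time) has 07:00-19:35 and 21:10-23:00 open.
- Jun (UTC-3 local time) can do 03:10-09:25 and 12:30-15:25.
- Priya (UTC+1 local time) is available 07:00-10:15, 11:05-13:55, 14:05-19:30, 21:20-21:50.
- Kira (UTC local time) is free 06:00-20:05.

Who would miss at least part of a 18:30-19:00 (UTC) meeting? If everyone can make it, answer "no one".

Rina in UTC: 07:00-09:00, 10:15-20:30 (subtract 1h to convert from UTC+1).
Tara in UTC: 06:00-18:35, 20:10-22:00 (subtract 1h to convert from UTC+1).
Jun in UTC: 06:10-12:25, 15:30-18:25 (add 3h to convert from UTC-3).
Priya in UTC: 06:00-09:15, 10:05-12:55, 13:05-18:30, 20:20-20:50 (subtract 1h to convert from UTC+1).
Kira in UTC: 06:00-20:05.
Rina: free for 18:30-19:00. Tara: not fully free for 18:30-19:00. Jun: not fully free for 18:30-19:00. Priya: not fully free for 18:30-19:00. Kira: free for 18:30-19:00.

Jun, Priya, Tara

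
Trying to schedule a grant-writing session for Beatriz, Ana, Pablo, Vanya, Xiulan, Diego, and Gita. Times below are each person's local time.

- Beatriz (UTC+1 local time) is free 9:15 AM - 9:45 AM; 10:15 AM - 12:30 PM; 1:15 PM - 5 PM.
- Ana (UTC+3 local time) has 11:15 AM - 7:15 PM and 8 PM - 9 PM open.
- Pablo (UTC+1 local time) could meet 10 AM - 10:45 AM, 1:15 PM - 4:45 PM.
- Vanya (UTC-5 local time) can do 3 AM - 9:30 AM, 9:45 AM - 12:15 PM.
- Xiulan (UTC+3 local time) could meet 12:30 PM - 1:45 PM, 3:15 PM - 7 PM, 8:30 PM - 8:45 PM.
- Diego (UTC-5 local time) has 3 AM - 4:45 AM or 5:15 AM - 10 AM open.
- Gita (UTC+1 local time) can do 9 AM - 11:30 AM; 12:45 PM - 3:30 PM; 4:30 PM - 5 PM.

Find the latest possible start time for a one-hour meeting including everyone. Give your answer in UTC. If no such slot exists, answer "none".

Beatriz in UTC: 08:15-08:45, 09:15-11:30, 12:15-16:00 (subtract 1h to convert from UTC+1).
Ana in UTC: 08:15-16:15, 17:00-18:00 (subtract 3h to convert from UTC+3).
Pablo in UTC: 09:00-09:45, 12:15-15:45 (subtract 1h to convert from UTC+1).
Vanya in UTC: 08:00-14:30, 14:45-17:15 (add 5h to convert from UTC-5).
Xiulan in UTC: 09:30-10:45, 12:15-16:00, 17:30-17:45 (subtract 3h to convert from UTC+3).
Diego in UTC: 08:00-09:45, 10:15-15:00 (add 5h to convert from UTC-5).
Gita in UTC: 08:00-10:30, 11:45-14:30, 15:30-16:00 (subtract 1h to convert from UTC+1).
Beatriz ∩ Ana: 08:15-08:45, 09:15-11:30, 12:15-16:00.
Beatriz ∩ Ana ∩ Pablo: 09:15-09:45, 12:15-15:45.
Beatriz ∩ Ana ∩ Pablo ∩ Vanya: 09:15-09:45, 12:15-14:30, 14:45-15:45.
Beatriz ∩ Ana ∩ Pablo ∩ Vanya ∩ Xiulan: 09:30-09:45, 12:15-14:30, 14:45-15:45.
Beatriz ∩ Ana ∩ Pablo ∩ Vanya ∩ Xiulan ∩ Diego: 09:30-09:45, 12:15-14:30, 14:45-15:00.
Beatriz ∩ Ana ∩ Pablo ∩ Vanya ∩ Xiulan ∩ Diego ∩ Gita: 09:30-09:45, 12:15-14:30.
Those are the intersection windows.
The last common window of at least 60 minutes is 12:15-14:30; a 60-minute meeting can start as late as 13:30 and still end by 14:30.

13:30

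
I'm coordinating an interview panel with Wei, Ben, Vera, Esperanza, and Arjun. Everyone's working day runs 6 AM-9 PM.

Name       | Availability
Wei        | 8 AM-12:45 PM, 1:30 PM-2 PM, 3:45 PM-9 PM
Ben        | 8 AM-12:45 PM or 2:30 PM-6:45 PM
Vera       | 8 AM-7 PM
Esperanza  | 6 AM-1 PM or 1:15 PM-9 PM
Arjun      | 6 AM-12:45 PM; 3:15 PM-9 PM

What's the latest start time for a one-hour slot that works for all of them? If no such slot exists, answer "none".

17:45

Wei ∩ Ben: 08:00-12:45, 15:45-18:45.
Wei ∩ Ben ∩ Vera: 08:00-12:45, 15:45-18:45.
Wei ∩ Ben ∩ Vera ∩ Esperanza: 08:00-12:45, 15:45-18:45.
Wei ∩ Ben ∩ Vera ∩ Esperanza ∩ Arjun: 08:00-12:45, 15:45-18:45.
The last common window of at least 60 minutes is 15:45-18:45; a 60-minute meeting can start as late as 17:45 and still end by 18:45.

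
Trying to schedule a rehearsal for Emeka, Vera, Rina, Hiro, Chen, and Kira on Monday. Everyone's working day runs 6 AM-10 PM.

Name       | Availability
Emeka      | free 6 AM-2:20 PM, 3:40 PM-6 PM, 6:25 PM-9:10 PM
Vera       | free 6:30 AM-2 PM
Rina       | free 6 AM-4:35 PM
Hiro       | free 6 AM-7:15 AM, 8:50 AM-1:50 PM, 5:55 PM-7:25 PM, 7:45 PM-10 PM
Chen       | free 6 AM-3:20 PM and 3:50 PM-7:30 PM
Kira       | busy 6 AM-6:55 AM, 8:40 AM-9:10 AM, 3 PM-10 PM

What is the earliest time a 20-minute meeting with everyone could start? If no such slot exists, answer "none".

06:55

Emeka free: 06:00-14:20, 15:40-18:00, 18:25-21:10.
Vera free: 06:30-14:00.
Rina free: 06:00-16:35.
Hiro free: 06:00-07:15, 08:50-13:50, 17:55-19:25, 19:45-22:00.
Chen free: 06:00-15:20, 15:50-19:30.
Kira free: 06:55-08:40, 09:10-15:00 (invert busy blocks within the working day).
Emeka ∩ Vera: 06:30-14:00.
Emeka ∩ Vera ∩ Rina: 06:30-14:00.
Emeka ∩ Vera ∩ Rina ∩ Hiro: 06:30-07:15, 08:50-13:50.
Emeka ∩ Vera ∩ Rina ∩ Hiro ∩ Chen: 06:30-07:15, 08:50-13:50.
Emeka ∩ Vera ∩ Rina ∩ Hiro ∩ Chen ∩ Kira: 06:55-07:15, 09:10-13:50.
So the common availability across everyone is 06:55-07:15, 09:10-13:50.
The first common window of at least 20 minutes is 06:55-07:15, so the earliest start is 06:55.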